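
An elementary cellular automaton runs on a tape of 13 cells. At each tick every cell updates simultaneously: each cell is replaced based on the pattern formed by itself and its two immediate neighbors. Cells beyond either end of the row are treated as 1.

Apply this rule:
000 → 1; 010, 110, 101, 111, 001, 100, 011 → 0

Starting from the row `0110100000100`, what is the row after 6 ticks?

0111100000110

0000001110000
0111100000110
0000001110000  (repeats tick 1; period 2)
tick 6: 0111100000110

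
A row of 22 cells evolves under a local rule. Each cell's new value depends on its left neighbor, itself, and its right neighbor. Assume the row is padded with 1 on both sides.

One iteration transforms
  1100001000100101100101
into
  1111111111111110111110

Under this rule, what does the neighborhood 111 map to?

1

At position 0 the neighborhood is 111; the next row has 1 there.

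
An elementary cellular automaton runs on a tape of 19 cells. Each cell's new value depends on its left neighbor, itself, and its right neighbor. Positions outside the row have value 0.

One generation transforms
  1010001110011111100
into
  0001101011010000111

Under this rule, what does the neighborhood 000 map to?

1

At position 4 the neighborhood is 000; the next row has 1 there.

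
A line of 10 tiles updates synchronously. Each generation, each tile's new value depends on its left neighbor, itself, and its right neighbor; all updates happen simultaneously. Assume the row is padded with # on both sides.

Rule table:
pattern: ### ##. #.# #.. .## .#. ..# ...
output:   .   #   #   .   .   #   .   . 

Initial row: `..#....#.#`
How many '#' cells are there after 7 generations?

..#....##.
..#.....##
..#.......
..#.......  (fixed point — unchanged through generation 7)
count of #: 1

1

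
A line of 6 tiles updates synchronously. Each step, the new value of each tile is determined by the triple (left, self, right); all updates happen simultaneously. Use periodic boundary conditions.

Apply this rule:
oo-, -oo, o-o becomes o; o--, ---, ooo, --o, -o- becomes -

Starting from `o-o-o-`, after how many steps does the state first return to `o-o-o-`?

2

-o-o-o
o-o-o-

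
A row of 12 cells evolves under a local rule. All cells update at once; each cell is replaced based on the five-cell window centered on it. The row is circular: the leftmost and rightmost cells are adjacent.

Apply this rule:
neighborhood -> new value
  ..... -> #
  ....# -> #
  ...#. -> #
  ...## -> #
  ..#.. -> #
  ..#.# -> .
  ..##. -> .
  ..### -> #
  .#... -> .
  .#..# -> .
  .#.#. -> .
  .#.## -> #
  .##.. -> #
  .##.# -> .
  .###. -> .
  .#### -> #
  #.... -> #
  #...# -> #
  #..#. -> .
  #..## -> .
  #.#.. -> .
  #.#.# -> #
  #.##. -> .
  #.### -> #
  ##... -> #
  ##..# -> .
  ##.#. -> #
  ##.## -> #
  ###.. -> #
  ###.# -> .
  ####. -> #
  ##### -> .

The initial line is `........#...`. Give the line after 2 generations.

.......#.###

generation 1: #########.##
generation 2: .......#.###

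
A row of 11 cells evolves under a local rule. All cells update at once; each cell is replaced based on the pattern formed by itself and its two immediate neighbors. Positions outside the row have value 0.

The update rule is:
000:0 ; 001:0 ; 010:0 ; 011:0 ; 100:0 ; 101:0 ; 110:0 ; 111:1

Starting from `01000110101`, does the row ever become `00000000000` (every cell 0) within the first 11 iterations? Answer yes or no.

00000000000
all cells are 0 at iteration 1

yes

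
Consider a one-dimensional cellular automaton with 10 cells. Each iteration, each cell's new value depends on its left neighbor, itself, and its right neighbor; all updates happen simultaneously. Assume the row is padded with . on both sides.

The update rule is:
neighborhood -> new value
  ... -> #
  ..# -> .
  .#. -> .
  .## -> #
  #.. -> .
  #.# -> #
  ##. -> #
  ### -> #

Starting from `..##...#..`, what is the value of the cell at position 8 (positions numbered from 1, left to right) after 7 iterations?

#

#.##.#...#
.####..#..
.####....#
.####.##..
.#######.#
.########.
.########.
position 8 holds #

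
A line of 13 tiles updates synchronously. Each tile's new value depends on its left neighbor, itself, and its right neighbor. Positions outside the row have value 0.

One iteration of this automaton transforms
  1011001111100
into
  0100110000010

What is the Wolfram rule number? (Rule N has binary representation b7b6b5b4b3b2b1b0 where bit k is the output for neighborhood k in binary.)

50

position 7: 111 → 0  (bit 7 = 0)
position 3: 110 → 0  (bit 6 = 0)
position 1: 101 → 1  (bit 5 = 1)
position 4: 100 → 1  (bit 4 = 1)
position 2: 011 → 0  (bit 3 = 0)
position 0: 010 → 0  (bit 2 = 0)
position 5: 001 → 1  (bit 1 = 1)
position 12: 000 → 0  (bit 0 = 0)
bits b7..b0 = 00110010 = 50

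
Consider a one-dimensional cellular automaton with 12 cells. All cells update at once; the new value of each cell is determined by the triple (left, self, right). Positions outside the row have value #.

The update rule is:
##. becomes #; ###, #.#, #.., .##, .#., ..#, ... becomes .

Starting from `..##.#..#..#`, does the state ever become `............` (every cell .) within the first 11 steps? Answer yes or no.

yes

...#........
............
all cells are . at step 2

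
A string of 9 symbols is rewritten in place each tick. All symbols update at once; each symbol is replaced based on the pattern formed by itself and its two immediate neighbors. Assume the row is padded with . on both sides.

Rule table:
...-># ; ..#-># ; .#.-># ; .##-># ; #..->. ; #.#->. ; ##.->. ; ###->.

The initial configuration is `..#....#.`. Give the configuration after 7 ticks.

#.#.#.###

###.####.
#...#....
#.###.###
#.#...#..
#.#.###.#
#.#.#...#
#.#.#.###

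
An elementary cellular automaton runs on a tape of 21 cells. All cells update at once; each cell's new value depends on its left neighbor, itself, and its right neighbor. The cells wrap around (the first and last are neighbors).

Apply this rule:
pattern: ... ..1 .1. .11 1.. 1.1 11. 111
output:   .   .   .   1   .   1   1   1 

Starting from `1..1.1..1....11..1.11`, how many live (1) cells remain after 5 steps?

6

step 1: 1...1........11...111
step 2: 1............11...111
step 3: 1............11...111  (fixed point — unchanged through step 5)
count of 1: 6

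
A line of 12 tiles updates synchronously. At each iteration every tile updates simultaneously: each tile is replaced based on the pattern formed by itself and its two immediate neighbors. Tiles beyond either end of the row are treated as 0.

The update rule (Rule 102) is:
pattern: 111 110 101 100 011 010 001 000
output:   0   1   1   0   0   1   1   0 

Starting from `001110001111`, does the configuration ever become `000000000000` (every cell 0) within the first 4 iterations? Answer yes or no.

no

iteration 1: 010010010001
iteration 2: 110110110011
iteration 3: 011011010101
iteration 4: 101101111111
iteration 4 is 101101111111, still not uniform 0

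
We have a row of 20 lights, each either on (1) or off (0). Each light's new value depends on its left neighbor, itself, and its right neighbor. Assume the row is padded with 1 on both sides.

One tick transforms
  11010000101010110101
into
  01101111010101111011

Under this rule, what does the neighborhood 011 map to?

1

At position 14 the neighborhood is 011; the next row has 1 there.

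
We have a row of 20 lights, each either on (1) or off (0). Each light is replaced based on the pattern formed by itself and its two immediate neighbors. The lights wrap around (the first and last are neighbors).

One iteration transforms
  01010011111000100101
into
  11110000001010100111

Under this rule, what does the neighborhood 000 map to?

At position 12 the neighborhood is 000; the next row has 1 there.

1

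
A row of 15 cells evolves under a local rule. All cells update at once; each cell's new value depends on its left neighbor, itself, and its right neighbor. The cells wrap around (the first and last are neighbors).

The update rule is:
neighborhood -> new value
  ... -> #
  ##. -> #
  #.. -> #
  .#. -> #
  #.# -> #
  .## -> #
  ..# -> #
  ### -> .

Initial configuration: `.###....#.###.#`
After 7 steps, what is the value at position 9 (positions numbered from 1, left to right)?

##.########.###
.###......###..
##.########.###  (repeats step 1; period 2)
step 7: ##.########.###
position 9 holds #

#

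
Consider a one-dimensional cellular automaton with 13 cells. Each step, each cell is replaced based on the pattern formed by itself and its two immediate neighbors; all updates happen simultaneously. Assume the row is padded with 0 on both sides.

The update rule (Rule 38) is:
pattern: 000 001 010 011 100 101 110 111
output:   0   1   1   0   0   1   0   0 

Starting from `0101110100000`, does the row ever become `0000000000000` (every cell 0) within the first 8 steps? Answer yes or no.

yes

1110001100000
0000010000000
0000110000000
0001000000000
0011000000000
0100000000000
1100000000000
0000000000000
all cells are 0 at step 8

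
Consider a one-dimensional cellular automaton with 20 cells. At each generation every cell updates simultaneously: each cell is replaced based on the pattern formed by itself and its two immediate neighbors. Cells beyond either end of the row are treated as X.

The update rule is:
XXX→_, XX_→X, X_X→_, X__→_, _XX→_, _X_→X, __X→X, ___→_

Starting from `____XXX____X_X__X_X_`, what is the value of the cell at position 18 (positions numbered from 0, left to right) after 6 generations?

___X__X___XX_X_XX_X_
__XX_XX__X_X_X__X_X_
_X_X__X_XX_X_X_XX_X_
_X_X_XX__X_X_X__X_X_
_X_X__X_XX_X_X_XX_X_  (repeats generation 3; period 2)
generation 6: _X_X_XX__X_X_X__X_X_
position 18 holds X

X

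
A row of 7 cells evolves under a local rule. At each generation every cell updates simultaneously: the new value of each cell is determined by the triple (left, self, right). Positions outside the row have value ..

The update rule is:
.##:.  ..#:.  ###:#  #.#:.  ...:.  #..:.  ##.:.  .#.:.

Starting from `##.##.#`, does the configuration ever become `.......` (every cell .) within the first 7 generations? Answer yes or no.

.......
all cells are . at generation 1

yes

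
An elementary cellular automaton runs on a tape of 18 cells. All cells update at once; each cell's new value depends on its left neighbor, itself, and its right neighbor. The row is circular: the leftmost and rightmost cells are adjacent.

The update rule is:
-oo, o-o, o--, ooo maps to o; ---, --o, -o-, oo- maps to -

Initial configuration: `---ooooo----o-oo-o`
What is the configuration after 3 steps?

o--oooo-o----oo-o-
-o-ooo-o-o---o-o-o
o-ooo-o-o-o---o-o-

o-ooo-o-o-o---o-o-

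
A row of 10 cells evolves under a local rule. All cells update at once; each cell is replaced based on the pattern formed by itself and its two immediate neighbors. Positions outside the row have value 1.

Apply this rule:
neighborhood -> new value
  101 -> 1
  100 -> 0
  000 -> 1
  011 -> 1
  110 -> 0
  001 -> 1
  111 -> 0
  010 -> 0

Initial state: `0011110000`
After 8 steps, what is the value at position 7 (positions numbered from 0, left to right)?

1

0110000111
1100111100
0001100001
0111001111
1100011000
0001110011
0111000110
1100011101
position 7 holds 1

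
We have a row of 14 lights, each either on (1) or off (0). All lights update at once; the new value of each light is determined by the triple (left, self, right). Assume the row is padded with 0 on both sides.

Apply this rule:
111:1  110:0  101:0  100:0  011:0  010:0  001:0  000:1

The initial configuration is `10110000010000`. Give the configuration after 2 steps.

11110010010010

00000111000111
11110010010010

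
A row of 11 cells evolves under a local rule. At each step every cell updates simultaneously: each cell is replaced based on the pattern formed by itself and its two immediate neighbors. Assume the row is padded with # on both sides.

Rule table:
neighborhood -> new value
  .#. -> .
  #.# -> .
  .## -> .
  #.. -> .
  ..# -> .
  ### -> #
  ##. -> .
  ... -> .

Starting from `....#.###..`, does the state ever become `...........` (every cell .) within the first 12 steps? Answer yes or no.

yes

step 1: .......#...
step 2: ...........
all cells are . at step 2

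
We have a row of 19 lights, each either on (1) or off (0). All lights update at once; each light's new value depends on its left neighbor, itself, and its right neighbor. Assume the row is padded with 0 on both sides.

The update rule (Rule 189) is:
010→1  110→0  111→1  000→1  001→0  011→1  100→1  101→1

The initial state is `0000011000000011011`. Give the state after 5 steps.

step 1: 1111010111111010110
step 2: 1110111111110111101
step 3: 1101111111101111011
step 4: 1011111111011110110
step 5: 1111111110111101101

1111111110111101101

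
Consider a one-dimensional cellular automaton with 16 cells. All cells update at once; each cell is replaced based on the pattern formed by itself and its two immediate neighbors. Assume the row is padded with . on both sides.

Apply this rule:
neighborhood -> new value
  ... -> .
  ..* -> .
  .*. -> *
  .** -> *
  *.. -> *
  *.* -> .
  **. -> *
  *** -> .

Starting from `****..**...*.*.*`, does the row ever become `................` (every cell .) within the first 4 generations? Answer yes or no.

*..**.***..*.*.*
**.**.*.**.*.*.*
**.**.*.**.*.*.*  (fixed point — unchanged through generation 4)
generation 4 is **.**.*.**.*.*.*, still not uniform .

no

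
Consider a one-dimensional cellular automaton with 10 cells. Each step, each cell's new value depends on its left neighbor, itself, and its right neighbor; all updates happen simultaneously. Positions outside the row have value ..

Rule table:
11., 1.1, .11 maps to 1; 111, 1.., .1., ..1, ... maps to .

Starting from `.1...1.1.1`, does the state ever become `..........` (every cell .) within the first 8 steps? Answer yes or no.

step 1: ......1.1.
step 2: .......1..
step 3: ..........
all cells are . at step 3

yes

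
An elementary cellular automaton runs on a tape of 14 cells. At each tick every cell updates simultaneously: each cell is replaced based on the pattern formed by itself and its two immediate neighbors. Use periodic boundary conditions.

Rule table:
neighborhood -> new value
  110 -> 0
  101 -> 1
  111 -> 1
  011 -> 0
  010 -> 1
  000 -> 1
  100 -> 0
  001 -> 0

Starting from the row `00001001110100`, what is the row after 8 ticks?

11101000101101
11011010110010
00100111000011
00100010011000
10101010000011
01111110111001
10111101010001
01011011110100

01011011110100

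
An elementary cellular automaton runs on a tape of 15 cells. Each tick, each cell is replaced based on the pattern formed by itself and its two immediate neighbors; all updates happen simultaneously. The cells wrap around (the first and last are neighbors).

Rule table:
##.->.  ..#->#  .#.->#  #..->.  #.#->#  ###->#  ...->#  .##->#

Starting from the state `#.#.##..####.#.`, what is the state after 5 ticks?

#..####.#######

#####..####.###
####..####.####
###..####.#####
##..####.######
#..####.#######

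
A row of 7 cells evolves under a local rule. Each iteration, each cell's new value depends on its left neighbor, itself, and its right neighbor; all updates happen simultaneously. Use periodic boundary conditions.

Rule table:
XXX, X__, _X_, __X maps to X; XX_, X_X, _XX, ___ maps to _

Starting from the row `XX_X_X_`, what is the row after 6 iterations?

XXX___X

___X_X_
__XX_XX
XX_____
__X___X
XXXX_XX
XXX___X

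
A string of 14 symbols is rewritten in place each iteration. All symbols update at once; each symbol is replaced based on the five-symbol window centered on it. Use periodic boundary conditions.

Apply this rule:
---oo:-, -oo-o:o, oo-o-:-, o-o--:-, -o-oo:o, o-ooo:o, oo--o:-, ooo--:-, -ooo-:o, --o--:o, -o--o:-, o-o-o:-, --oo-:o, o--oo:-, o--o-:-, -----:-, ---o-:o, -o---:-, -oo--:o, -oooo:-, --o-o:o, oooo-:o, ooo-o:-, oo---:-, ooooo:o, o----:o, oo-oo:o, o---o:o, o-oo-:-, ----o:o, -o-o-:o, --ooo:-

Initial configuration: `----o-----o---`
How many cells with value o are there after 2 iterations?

iteration 1: --ooo-o-ooo-o-
iteration 2: o--o---ooo----
count of o: 5

5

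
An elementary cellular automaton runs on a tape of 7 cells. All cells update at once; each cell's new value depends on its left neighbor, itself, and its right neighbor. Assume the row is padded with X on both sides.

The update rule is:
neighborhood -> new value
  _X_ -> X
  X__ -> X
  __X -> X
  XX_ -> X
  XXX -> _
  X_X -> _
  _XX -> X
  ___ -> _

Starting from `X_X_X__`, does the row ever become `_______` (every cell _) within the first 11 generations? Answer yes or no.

no

X_X_XXX
X_X_X__  (repeats generation 0; period 2)
generation 11: X_X_XXX
generation 11 is X_X_XXX, still not uniform _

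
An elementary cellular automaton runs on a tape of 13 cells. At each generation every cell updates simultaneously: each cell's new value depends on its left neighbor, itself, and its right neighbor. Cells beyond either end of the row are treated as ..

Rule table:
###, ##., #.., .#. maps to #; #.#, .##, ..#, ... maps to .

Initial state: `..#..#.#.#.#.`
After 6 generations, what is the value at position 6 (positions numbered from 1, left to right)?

..##.#.#.#.##
...#.#.#.#..#
...#.#.#.##.#
...#.#.#..#.#
...#.#.##.#.#
...#.#..#.#.#
position 6 holds #

#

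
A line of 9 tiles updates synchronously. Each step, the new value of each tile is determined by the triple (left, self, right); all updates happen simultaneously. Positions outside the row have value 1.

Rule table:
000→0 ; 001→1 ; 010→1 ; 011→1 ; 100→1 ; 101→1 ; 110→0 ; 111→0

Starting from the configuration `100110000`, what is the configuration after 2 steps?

011101001
110011111

110011111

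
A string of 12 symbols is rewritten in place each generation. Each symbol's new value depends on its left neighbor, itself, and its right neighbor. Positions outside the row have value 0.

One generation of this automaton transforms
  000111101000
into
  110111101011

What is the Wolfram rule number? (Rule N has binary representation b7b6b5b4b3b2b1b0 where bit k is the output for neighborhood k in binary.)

position 4: 111 → 1  (bit 7 = 1)
position 6: 110 → 1  (bit 6 = 1)
position 7: 101 → 0  (bit 5 = 0)
position 9: 100 → 0  (bit 4 = 0)
position 3: 011 → 1  (bit 3 = 1)
position 8: 010 → 1  (bit 2 = 1)
position 2: 001 → 0  (bit 1 = 0)
position 0: 000 → 1  (bit 0 = 1)
bits b7..b0 = 11001101 = 205

205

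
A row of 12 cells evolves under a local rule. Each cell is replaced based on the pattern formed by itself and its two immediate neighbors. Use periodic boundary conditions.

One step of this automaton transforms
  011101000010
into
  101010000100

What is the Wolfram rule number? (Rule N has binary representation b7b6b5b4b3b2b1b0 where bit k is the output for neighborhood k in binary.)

162

position 2: 111 → 1  (bit 7 = 1)
position 3: 110 → 0  (bit 6 = 0)
position 4: 101 → 1  (bit 5 = 1)
position 6: 100 → 0  (bit 4 = 0)
position 1: 011 → 0  (bit 3 = 0)
position 5: 010 → 0  (bit 2 = 0)
position 0: 001 → 1  (bit 1 = 1)
position 7: 000 → 0  (bit 0 = 0)
bits b7..b0 = 10100010 = 162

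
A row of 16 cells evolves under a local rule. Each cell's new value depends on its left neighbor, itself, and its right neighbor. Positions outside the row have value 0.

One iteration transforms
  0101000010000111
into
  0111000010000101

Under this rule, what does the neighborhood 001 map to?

At position 0 the neighborhood is 001; the next row has 0 there.

0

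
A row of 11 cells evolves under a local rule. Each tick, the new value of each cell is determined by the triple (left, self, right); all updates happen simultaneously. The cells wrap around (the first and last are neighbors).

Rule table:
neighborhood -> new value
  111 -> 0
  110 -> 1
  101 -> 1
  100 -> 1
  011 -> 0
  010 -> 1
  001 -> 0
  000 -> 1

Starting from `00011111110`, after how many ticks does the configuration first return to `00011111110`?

22

11000000011
01111111000
00000001111
11111100001
00000111100
11110000111
00011110000
11000011111
01111000000
00001111111
11100000001
00111111100
10000000111
11111110000
00000011110
11111000011
00001111000
11100001111
00111100000
10000111111
11110000000
00011111110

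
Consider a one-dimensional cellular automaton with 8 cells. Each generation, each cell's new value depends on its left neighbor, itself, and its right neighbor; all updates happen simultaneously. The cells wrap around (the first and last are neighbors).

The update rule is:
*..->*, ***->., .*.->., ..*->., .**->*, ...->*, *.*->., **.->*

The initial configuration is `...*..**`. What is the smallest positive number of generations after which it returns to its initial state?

16

**..*.**
.**...*.
.****..*
.*..**..
..*.****
*...*..*
***..*.*
..**...*
*.****..
..*..**.
*..*.***
**...*..
****..*.
*..**...
.*.****.
...*..**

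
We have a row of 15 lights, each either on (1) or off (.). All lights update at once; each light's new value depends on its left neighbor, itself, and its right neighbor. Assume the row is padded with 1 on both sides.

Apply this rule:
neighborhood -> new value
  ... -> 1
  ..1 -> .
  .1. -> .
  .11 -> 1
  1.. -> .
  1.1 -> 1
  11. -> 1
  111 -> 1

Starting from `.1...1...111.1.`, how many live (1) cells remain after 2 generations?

9

generation 1: 1..1...1.1111.1
generation 2: 1....1..1111111
count of 1: 9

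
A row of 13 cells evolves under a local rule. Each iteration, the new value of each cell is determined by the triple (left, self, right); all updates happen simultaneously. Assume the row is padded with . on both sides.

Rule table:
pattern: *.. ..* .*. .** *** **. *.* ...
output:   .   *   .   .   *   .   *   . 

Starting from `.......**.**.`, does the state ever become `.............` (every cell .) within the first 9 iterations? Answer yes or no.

iteration 1: ......*..*...
iteration 2: .....*..*....
iteration 3: ....*..*.....
iteration 4: ...*..*......
iteration 5: ..*..*.......
iteration 6: .*..*........
iteration 7: *..*.........
iteration 8: ..*..........
iteration 9: .*...........
iteration 9 is .*..........., still not uniform .

no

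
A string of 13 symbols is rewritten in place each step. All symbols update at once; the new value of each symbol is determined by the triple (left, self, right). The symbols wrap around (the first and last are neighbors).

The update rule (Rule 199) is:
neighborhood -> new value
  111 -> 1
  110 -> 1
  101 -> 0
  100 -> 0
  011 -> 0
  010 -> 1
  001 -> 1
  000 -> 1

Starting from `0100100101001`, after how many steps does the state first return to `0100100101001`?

2

0101101101011
0100100101001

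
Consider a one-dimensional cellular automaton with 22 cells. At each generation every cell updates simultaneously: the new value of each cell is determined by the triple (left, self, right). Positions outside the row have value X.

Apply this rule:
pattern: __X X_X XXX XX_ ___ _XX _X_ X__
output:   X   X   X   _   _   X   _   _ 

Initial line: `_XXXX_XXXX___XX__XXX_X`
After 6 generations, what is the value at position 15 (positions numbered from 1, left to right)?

_

XXXX_XXXX___XX__XXX_XX
XXX_XXXX___XX__XXX_XXX
XX_XXXX___XX__XXX_XXXX
X_XXXX___XX__XXX_XXXXX
_XXXX___XX__XXX_XXXXXX
XXXX___XX__XXX_XXXXXXX
position 15 holds _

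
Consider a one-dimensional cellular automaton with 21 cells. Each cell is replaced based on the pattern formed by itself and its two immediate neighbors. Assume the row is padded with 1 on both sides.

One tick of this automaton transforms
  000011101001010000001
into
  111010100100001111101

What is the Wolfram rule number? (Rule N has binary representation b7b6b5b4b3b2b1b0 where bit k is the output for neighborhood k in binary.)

89

position 5: 111 → 0  (bit 7 = 0)
position 6: 110 → 1  (bit 6 = 1)
position 7: 101 → 0  (bit 5 = 0)
position 0: 100 → 1  (bit 4 = 1)
position 4: 011 → 1  (bit 3 = 1)
position 8: 010 → 0  (bit 2 = 0)
position 3: 001 → 0  (bit 1 = 0)
position 1: 000 → 1  (bit 0 = 1)
bits b7..b0 = 01011001 = 89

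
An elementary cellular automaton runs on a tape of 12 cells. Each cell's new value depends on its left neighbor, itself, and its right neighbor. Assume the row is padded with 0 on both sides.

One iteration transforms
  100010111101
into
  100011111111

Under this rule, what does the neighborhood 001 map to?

At position 3 the neighborhood is 001; the next row has 0 there.

0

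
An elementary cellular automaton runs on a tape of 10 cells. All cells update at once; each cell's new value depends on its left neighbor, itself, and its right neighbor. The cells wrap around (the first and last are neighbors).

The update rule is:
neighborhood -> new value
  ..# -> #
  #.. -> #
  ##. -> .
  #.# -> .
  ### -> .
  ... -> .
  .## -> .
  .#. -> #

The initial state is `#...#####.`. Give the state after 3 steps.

#.#..#..##

##.#......
...##....#
#.#..#..##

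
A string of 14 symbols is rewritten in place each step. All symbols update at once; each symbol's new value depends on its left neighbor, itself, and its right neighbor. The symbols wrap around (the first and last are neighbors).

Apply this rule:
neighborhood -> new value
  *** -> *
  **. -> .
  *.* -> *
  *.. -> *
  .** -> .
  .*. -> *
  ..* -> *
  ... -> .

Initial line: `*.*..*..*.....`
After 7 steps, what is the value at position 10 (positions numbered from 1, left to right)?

step 1: **********...*
step 2: *********.*.*.
step 3: .*******.*****
step 4: *.*****.*.***.
step 5: **.***.***.*.*
step 6: *.*.*.*.*.***.
step 7: **********.*.*
position 10 holds *

*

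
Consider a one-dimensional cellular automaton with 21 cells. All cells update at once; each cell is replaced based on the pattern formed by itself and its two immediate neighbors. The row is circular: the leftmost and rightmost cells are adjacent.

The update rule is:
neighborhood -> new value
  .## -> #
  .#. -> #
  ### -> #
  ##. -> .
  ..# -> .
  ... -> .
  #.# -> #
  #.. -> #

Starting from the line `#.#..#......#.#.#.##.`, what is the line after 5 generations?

generation 1: ####.##.....#######.#
generation 2: ###.##.#....######.##
generation 3: ##.##.###...#####.###
generation 4: #.##.###.#..####.####
generation 5: .##.###.###.###.#####

.##.###.###.###.#####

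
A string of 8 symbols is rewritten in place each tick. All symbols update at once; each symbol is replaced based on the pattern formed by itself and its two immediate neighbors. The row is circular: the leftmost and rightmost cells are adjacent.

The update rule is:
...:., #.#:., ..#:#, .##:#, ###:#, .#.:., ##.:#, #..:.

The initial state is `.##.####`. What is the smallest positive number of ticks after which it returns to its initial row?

tick 1: .##.####

1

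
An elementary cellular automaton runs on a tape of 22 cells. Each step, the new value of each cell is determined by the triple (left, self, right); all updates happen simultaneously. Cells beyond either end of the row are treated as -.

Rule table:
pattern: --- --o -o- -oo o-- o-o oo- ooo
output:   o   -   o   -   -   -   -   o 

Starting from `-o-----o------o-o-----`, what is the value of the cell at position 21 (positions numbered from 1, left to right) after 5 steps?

o

-o-ooo-o-oooo-o-o-oooo
-o--o--o--oo--o-o--oo-
-o--o--o------o-o-----
-o--o--o-oooo-o-o-oooo
-o--o--o--oo--o-o--oo-
position 21 holds o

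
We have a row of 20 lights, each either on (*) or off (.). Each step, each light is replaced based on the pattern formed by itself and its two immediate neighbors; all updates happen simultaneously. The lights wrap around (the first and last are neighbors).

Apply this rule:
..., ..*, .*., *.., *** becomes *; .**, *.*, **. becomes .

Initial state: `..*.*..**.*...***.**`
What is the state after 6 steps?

***.***...****.*....
.*...*.***.**..*****
.*****..*....**.***.
*.***.*******....*.*
...*...*****.*****..
*******.***...***.**

*******.***...***.**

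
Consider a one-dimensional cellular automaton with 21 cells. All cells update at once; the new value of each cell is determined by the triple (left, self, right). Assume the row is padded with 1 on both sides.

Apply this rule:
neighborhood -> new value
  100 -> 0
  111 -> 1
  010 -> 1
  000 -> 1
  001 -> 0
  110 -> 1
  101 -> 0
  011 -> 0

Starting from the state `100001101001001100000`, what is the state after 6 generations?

100100101001010101010

101100101001000101110
100100101001010100110
100100101001010100010
100100101001010101010
100100101001010101010  (fixed point — unchanged through generation 6)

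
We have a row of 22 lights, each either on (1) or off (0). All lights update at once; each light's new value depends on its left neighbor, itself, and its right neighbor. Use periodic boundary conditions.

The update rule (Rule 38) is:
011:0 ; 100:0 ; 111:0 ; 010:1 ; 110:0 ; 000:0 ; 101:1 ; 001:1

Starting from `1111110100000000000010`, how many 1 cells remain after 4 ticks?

0000001100000000000111
0000010000000000001000
0000110000000000011000
0001000000000000100000
count of 1: 2

2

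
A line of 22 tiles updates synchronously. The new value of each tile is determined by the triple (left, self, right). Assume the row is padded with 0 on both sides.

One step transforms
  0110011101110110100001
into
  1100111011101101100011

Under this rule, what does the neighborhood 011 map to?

At position 1 the neighborhood is 011; the next row has 1 there.

1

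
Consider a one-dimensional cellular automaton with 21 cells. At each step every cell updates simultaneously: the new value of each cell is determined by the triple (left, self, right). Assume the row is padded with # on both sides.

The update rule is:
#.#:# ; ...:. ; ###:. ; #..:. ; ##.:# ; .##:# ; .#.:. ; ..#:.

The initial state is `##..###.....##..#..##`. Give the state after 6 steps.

.#..#.#.....##.....#.
#....#......##......#
#...........##......#
#...........##......#  (fixed point — unchanged through step 6)

#...........##......#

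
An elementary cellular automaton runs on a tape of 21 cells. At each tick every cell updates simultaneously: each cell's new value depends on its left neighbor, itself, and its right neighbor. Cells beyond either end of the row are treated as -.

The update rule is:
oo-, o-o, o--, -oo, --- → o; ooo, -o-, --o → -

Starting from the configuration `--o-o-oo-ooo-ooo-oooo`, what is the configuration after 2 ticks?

-o--oo---ooo-ooo-oo--

o--o-ooooo-ooo-ooo--o
-o--oo---ooo-ooo-oo--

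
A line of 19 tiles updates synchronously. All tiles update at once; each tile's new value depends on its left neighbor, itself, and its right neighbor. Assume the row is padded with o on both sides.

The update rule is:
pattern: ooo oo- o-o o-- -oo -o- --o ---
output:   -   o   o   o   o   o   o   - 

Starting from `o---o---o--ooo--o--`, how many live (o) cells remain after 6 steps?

oo-ooo-ooooo-oooooo
-ooo-ooo---ooo-----
oo-ooo-oo-oo-oo---o
-ooo-ooooooooooo-oo
oo-ooo---------ooo-
-ooo-oo-------oo-oo
count of o: 9

9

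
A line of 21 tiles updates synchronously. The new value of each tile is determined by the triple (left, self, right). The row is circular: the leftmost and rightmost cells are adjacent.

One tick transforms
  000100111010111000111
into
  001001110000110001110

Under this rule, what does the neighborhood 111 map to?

At position 7 the neighborhood is 111; the next row has 1 there.

1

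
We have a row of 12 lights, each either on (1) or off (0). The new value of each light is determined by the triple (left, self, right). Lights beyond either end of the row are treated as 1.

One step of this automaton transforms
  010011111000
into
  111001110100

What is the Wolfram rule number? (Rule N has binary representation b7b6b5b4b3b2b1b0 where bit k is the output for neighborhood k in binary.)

position 5: 111 → 1  (bit 7 = 1)
position 8: 110 → 0  (bit 6 = 0)
position 0: 101 → 1  (bit 5 = 1)
position 2: 100 → 1  (bit 4 = 1)
position 4: 011 → 0  (bit 3 = 0)
position 1: 010 → 1  (bit 2 = 1)
position 3: 001 → 0  (bit 1 = 0)
position 10: 000 → 0  (bit 0 = 0)
bits b7..b0 = 10110100 = 180

180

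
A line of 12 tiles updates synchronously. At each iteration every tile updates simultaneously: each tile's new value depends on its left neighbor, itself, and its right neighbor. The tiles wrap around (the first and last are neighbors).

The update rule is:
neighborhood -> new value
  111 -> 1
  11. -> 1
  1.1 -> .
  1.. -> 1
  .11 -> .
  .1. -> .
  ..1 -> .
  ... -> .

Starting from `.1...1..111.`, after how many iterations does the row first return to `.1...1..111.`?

..1...1..111
1..1...1..11
11..1...1..1
111..1...1..
.111..1...1.
..111..1...1
1..111..1...
.1..111..1..
..1..111..1.
...1..111..1
1...1..111..
.1...1..111.

12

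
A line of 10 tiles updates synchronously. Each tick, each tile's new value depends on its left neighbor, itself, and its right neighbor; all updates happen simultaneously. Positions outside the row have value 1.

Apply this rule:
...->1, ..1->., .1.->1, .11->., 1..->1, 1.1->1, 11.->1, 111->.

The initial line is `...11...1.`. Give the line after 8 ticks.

.11.111...

11..111.11
.11...11..
1.111..11.
11..11..11
.11..11...
1.11..111.
11.11...11
.11.111...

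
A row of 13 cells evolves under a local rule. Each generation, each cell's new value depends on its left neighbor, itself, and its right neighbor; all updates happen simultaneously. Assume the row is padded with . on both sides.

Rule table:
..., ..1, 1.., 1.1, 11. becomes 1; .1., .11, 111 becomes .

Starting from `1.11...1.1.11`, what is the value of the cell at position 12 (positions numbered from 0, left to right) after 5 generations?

.1.1111.1.1.1
1.1...11.1.1.
.1.111.11.1.1
1.1..11.11.1.
.1.11.11.11.1
position 12 holds 1

1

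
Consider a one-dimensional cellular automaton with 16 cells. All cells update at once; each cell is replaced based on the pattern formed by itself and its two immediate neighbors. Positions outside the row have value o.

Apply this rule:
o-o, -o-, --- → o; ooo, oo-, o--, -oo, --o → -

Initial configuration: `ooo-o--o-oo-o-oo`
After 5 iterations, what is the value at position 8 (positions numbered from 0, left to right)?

iteration 1: ---oo--oo--ooo--
iteration 2: -o--------------
iteration 3: oo-oooooooooooo-
iteration 4: --o------------o
iteration 5: --o-oooooooooo--
position 8 holds o

o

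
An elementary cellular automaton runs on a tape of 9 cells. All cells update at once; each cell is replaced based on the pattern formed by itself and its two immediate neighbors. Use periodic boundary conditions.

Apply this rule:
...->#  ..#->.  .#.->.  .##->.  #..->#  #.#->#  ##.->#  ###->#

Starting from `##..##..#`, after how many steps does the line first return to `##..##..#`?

###..##..
.###..##.
..###..##
#..###..#
##..###..
.##..###.
..##..###
#..##..##
##..##..#

9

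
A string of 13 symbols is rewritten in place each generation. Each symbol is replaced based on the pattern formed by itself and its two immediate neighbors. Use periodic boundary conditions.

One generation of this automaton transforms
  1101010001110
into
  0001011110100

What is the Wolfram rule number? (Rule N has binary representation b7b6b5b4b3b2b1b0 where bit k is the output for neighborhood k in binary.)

151

position 10: 111 → 1  (bit 7 = 1)
position 1: 110 → 0  (bit 6 = 0)
position 2: 101 → 0  (bit 5 = 0)
position 6: 100 → 1  (bit 4 = 1)
position 0: 011 → 0  (bit 3 = 0)
position 3: 010 → 1  (bit 2 = 1)
position 8: 001 → 1  (bit 1 = 1)
position 7: 000 → 1  (bit 0 = 1)
bits b7..b0 = 10010111 = 151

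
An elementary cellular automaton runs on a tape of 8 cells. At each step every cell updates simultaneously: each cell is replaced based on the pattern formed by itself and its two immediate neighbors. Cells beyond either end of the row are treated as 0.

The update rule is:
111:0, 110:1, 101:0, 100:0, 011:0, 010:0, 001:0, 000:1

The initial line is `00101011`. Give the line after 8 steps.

00000101

10000001
00111100
10000101
00110000
10010111
00000001
11111100
00000101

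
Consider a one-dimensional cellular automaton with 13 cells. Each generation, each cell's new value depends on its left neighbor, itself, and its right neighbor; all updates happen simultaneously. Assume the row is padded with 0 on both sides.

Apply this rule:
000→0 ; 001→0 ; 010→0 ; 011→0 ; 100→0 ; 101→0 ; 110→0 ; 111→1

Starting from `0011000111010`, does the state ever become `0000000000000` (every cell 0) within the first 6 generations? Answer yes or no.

0000000010000
0000000000000
all cells are 0 at generation 2

yes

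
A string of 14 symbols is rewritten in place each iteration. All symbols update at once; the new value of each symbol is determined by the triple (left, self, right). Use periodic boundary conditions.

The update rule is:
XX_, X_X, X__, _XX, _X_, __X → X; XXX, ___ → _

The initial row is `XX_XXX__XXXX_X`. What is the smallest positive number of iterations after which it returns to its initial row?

_XXX_XXXX__XXX
XX_XXX__XXXX_X

2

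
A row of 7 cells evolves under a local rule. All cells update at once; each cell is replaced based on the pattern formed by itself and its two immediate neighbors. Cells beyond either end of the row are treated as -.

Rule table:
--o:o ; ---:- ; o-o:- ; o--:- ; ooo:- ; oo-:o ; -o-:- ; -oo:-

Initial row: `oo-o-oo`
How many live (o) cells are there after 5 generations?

generation 1: -o----o
generation 2: o----o-
generation 3: ----o--
generation 4: ---o---
generation 5: --o----
count of o: 1

1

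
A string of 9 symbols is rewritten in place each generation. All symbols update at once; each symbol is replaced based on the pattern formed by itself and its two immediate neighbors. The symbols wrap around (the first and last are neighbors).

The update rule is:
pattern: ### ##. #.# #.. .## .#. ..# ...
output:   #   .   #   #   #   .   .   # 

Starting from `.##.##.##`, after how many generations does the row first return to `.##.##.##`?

3

##.##.##.
#.##.##.#
.##.##.##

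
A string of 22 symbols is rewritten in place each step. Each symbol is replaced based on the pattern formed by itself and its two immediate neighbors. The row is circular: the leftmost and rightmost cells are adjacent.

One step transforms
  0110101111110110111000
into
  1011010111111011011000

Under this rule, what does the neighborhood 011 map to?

At position 1 the neighborhood is 011; the next row has 0 there.

0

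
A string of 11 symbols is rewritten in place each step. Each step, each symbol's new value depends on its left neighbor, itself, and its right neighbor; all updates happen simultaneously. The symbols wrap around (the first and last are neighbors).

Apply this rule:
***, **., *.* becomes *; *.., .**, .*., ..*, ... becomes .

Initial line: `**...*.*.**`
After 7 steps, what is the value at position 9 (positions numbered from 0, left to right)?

.

**....*.*.*
**.....*.*.
.*......*.*
*........*.
..........*
...........
...........
position 9 holds .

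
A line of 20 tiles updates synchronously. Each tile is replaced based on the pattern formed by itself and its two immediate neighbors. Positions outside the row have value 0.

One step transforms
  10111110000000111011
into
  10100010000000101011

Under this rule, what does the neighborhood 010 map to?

At position 0 the neighborhood is 010; the next row has 1 there.

1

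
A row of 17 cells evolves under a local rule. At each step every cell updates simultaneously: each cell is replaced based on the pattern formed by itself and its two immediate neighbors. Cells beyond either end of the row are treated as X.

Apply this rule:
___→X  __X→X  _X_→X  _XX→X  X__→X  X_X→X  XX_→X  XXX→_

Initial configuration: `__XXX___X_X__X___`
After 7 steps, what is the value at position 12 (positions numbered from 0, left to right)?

XXX_XXXXXXXXXXXXX
__XXX____________
XXX_XXXXXXXXXXXXX  (repeats step 1; period 2)
step 7: XXX_XXXXXXXXXXXXX
position 12 holds X

X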